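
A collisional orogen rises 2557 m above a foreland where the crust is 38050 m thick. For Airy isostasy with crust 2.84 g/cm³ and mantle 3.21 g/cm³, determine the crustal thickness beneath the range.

60200 m

Root depth r = h ρ_c / (ρ_m − ρ_c) = 2557 m × 2.84 / 0.37 = 19630 m.
Total thickness = T + h + r = 38050 m + 2557 m + 19630 m = 60200 m.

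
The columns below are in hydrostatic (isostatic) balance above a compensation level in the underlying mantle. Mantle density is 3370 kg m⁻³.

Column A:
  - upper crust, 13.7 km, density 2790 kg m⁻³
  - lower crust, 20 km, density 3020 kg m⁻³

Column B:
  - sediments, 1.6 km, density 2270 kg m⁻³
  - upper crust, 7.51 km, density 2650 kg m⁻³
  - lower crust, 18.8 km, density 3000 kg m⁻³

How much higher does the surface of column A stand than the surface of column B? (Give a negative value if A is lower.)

0.244 km

For any compensation level in the mantle, the mantle terms cancel and isostasy reduces to e = (Σt_A − Σt_B) − (Σ(ρt)_A − Σ(ρt)_B) / ρ_m.
Σt_A = 33.7 km; Σt_B = 27.91 km; Σ(ρt)_A = 98623; Σ(ρt)_B = 79933.5 (in km·kg m⁻³).
e = (33.7 − 27.91) − (98623 − 79933.5) / 3370 = 0.244 km.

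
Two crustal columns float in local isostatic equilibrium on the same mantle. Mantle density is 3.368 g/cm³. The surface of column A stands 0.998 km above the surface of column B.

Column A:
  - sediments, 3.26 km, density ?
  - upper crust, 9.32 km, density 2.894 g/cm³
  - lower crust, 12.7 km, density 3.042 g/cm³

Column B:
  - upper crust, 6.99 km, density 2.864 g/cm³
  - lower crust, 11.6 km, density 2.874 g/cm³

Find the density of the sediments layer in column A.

Take the compensation level at the base of the deeper column (depth z_c below the surface of column A) and equate Σ ρ_i t_i down to z_c; mantle fills any gap and the z_c terms cancel.
Column A: 3.26×ρ + 9.32×2.894 + 12.7×3.042 + (z_c − 25.28)×3.368
Column B: 0.998×0 + 6.99×2.864 + 11.6×2.874 + (z_c − 0.998 − 18.59)×3.368
The z_c×3.368 term appears on both sides and cancels. Collect the known terms of each column as K = Σ(ρt)_known − 3.368 × (depth of known layers): K_A = 65.60548 − 3.368×25.28 = −19.53756; K_B = 53.35776 − 3.368×(0.998 + 18.59) = −12.614624.
Balance: K_A + 3.26×ρ = K_B, so ρ = (K_B − K_A)/3.26 = 6.92294/3.26 = 2.12 g/cm³.

2.12 g/cm³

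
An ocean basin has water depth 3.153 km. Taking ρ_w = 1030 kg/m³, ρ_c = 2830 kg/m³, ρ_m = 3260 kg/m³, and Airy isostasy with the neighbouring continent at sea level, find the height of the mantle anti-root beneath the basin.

13.2 km

Equating mass per unit area of the two columns: replacing crust with seawater at the top is compensated by replacing crust with mantle at the base: d (ρ_c − ρ_w) = a (ρ_m − ρ_c).
a = d (ρ_c − ρ_w)/(ρ_m − ρ_c) = 3.153 km × 1800/430 = 13.2 km.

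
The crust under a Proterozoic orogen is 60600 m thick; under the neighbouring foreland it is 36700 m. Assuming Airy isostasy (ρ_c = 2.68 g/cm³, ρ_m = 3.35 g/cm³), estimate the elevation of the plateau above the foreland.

4780 m

Excess crust Δ = 60600 m − 36700 m = 23900 m, split between elevation h and root r with h + r = Δ.
Airy balance ρ_c h = (ρ_m − ρ_c) r gives r = h ρ_c/(ρ_m − ρ_c), so h (1 + ρ_c/(ρ_m − ρ_c)) = Δ, i.e. h = Δ (ρ_m − ρ_c)/ρ_m.
h = 23900 m × 0.67/3.35 = 4780 m.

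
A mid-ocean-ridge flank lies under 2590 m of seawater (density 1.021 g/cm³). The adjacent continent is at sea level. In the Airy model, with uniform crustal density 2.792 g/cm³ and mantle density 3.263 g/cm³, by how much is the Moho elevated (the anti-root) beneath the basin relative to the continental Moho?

9740 m

Balancing pressure at the compensation depth: replacing crust with seawater at the top is compensated by replacing crust with mantle at the base: d (ρ_c − ρ_w) = a (ρ_m − ρ_c).
a = d (ρ_c − ρ_w)/(ρ_m − ρ_c) = 2590 m × 1.771/0.471 = 9740 m.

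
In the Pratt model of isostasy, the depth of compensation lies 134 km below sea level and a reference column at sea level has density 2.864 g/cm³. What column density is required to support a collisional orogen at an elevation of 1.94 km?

2.82 g/cm³

Pratt balance: ρ_ref D = ρ (D + h).
ρ = ρ_ref D/(D + h) = 2.864 × 134 km/(134 km + 1.94 km) = 2.82 g/cm³.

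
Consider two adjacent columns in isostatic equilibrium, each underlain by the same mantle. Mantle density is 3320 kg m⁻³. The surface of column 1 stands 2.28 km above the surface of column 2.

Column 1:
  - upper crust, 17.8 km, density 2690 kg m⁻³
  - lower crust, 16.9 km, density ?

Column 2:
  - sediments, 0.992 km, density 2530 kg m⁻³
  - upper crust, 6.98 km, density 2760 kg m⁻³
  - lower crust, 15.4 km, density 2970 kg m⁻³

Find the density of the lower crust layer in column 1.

Take the compensation level at the base of the deeper column (depth z_c below the surface of column 1) and equate Σ ρ_i t_i down to z_c; mantle fills any gap and the z_c terms cancel.
Column 1: 17.8×2690 + 16.9×ρ + (z_c − 34.7)×3320
Column 2: 2.28×0 + 0.992×2530 + 6.98×2760 + 15.4×2970 + (z_c − 2.28 − 23.372)×3320
The z_c×3320 term appears on both sides and cancels. Collect the known terms of each column as K = Σ(ρt)_known − 3320 × (depth of known layers): K_1 = 47882 − 3320×34.7 = −67322; K_2 = 67512.56 − 3320×(2.28 + 23.372) = −17652.08.
Balance: K_1 + 16.9×ρ = K_2, so ρ = (K_2 − K_1)/16.9 = 49669.9/16.9 = 2940 kg m⁻³.

2940 kg m⁻³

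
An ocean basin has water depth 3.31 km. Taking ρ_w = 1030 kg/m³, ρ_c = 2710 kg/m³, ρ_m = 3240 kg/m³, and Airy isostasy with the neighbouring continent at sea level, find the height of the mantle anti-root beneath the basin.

10.5 km

In Airy isostatic equilibrium: replacing crust with seawater at the top is compensated by replacing crust with mantle at the base: d (ρ_c − ρ_w) = a (ρ_m − ρ_c).
a = d (ρ_c − ρ_w)/(ρ_m − ρ_c) = 3.31 km × 1680/530 = 10.5 km.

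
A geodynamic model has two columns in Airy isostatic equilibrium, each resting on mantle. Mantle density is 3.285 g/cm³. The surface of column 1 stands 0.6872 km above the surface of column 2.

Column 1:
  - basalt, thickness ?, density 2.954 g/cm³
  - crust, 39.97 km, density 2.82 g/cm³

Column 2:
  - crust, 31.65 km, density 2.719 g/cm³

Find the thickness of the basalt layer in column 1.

Take the compensation level at the base of the deeper column (depth z_c below the surface of column 1) and equate Σ ρ_i t_i down to z_c; mantle fills any gap and the z_c terms cancel.
Column 1: x×2.954 + 39.97×2.82 + (z_c − 39.97 − x)×3.285
Column 2: 0.6872×0 + 31.65×2.719 + (z_c − 0.6872 − 31.65)×3.285
The z_c×3.285 term appears on both sides and cancels. Collect the known terms of each column as K = Σ(ρt)_known − 3.285 × (depth of known layers): K_1 = 112.7154 − 3.285×39.97 = −18.58605; K_2 = 86.05635 − 3.285×(0.6872 + 31.65) = −20.171352.
Balance: K_1 − x×(3.285 − 2.954) = K_2, so x = (K_1 − K_2)/(3.285 − 2.954) = 1.5853/0.331 = 4.79 km.

4.79 km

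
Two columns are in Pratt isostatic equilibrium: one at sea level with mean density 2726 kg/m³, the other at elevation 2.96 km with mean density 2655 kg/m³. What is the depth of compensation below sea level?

ρ_ref D = ρ (D + h) → D (ρ_ref − ρ) = ρ h.
D = ρ h/(ρ_ref − ρ) = 2655 × 2.96 km/(2726 − 2655) = 111 km.

111 km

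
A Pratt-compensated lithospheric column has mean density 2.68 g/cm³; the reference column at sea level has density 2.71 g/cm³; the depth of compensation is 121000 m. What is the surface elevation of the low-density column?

1350 m

ρ_ref D = ρ (D + h) → h = D (ρ_ref − ρ)/ρ.
h = 121000 m × (2.71 − 2.68)/2.68 = 1350 m.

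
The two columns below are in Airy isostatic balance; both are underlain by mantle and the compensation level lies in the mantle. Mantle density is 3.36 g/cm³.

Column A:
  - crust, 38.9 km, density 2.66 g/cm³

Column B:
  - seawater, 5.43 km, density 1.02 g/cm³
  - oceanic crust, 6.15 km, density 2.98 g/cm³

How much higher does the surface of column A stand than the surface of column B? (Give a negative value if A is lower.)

For any compensation level in the mantle, the mantle terms cancel and isostasy reduces to e = (Σt_A − Σt_B) − (Σ(ρt)_A − Σ(ρt)_B) / ρ_m.
Σt_A = 38.9 km; Σt_B = 11.58 km; Σ(ρt)_A = 103.474; Σ(ρt)_B = 23.8656 (in km·g/cm³).
e = (38.9 − 11.58) − (103.474 − 23.8656) / 3.36 = 3.63 km.

3.63 km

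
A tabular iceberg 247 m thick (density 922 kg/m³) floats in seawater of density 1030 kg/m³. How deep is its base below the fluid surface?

Draft d = t ρ_obj/ρ_fluid = 247 m × 922/1030 = 221 m.

221 m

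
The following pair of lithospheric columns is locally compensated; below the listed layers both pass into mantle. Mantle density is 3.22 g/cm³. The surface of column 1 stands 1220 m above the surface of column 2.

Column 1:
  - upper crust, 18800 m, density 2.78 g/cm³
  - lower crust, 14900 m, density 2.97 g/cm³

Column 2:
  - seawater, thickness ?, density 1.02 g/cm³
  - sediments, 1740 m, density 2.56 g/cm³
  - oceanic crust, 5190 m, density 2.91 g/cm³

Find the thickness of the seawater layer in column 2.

Take the compensation level at the base of the deeper column (depth z_c below the surface of column 1) and equate Σ ρ_i t_i down to z_c; mantle fills any gap and the z_c terms cancel.
Column 1: 18800×2.78 + 14900×2.97 + (z_c − 33700)×3.22
Column 2: 1220×0 + x×1.02 + 1740×2.56 + 5190×2.91 + (z_c − 1220 − 6930 − x)×3.22
The z_c×3.22 term appears on both sides and cancels. Collect the known terms of each column as K = Σ(ρt)_known − 3.22 × (depth of known layers): K_1 = 96517 − 3.22×33700 = −11997; K_2 = 19557.3 − 3.22×(1220 + 6930) = −6685.7.
Balance: K_1 = K_2 − x×(3.22 − 1.02), so x = (K_2 − K_1)/(3.22 − 1.02) = 5311.3/2.2 = 2410 m.

2410 m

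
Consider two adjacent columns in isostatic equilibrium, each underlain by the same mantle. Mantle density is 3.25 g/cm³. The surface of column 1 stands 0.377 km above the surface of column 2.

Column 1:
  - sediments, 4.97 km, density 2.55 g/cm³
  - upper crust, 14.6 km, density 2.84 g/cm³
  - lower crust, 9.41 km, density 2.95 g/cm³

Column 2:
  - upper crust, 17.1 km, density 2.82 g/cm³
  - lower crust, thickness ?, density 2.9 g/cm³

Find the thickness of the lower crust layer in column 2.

10.6 km

Take the compensation level at the base of the deeper column (depth z_c below the surface of column 1) and equate Σ ρ_i t_i down to z_c; mantle fills any gap and the z_c terms cancel.
Column 1: 4.97×2.55 + 14.6×2.84 + 9.41×2.95 + (z_c − 28.98)×3.25
Column 2: 0.377×0 + 17.1×2.82 + x×2.9 + (z_c − 0.377 − 17.1 − x)×3.25
The z_c×3.25 term appears on both sides and cancels. Collect the known terms of each column as K = Σ(ρt)_known − 3.25 × (depth of known layers): K_1 = 81.897 − 3.25×28.98 = −12.288; K_2 = 48.222 − 3.25×(0.377 + 17.1) = −8.57825.
Balance: K_1 = K_2 − x×(3.25 − 2.9), so x = (K_2 − K_1)/(3.25 − 2.9) = 3.70975/0.35 = 10.6 km.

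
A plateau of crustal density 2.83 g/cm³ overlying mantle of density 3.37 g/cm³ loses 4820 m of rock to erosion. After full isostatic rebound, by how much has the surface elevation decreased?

772 m

Rebound u = e ρ_c/ρ_m = 4820 m × 2.83/3.37 = 4048 m.
Net surface drop = e − u = 4820 m − 4048 m = e (ρ_m − ρ_c)/ρ_m = 772 m.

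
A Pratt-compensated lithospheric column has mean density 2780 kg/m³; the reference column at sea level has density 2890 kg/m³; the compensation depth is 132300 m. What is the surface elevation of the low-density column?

5230 m

ρ_ref D = ρ (D + h) → h = D (ρ_ref − ρ)/ρ.
h = 132300 m × (2890 − 2780)/2780 = 5230 m.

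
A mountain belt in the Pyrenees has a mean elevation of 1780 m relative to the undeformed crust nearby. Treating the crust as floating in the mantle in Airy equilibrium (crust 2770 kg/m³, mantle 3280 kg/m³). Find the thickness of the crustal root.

9670 m

For local isostatic compensation: the weight of the topography is balanced by the buoyancy of the root, ρ_c h = (ρ_m − ρ_c) r.
r = h · ρ_c / (ρ_m − ρ_c) = 1780 m × 2770 / (3280 − 2770) = 9670 m.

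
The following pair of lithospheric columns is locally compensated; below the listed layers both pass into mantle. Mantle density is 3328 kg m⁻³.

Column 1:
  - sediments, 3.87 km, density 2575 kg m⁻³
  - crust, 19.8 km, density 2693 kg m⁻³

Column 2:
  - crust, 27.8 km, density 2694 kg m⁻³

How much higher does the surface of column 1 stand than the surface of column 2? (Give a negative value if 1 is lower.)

−0.642 km

For any compensation level in the mantle, the mantle terms cancel and isostasy reduces to e = (Σt_1 − Σt_2) − (Σ(ρt)_1 − Σ(ρt)_2) / ρ_m.
Σt_1 = 23.67 km; Σt_2 = 27.8 km; Σ(ρt)_1 = 63286.65; Σ(ρt)_2 = 74893.2 (in km·kg m⁻³).
e = (23.67 − 27.8) − (63286.65 − 74893.2) / 3328 = −0.642 km.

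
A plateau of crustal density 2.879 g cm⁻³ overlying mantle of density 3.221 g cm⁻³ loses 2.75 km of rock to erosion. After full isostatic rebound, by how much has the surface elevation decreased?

0.292 km

Rebound u = e ρ_c/ρ_m = 2.75 km × 2.879/3.221 = 2.458 km.
Net surface drop = e − u = 2.75 km − 2.458 km = e (ρ_m − ρ_c)/ρ_m = 0.292 km.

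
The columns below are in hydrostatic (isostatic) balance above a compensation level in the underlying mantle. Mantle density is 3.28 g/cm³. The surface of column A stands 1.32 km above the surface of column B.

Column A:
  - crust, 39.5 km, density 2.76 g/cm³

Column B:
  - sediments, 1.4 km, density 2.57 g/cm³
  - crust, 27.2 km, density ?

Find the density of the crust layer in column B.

2.72 g/cm³

Take the compensation level at the base of the deeper column (depth z_c below the surface of column A) and equate Σ ρ_i t_i down to z_c; mantle fills any gap and the z_c terms cancel.
Column A: 39.5×2.76 + (z_c − 39.5)×3.28
Column B: 1.32×0 + 1.4×2.57 + 27.2×ρ + (z_c − 1.32 − 28.6)×3.28
The z_c×3.28 term appears on both sides and cancels. Collect the known terms of each column as K = Σ(ρt)_known − 3.28 × (depth of known layers): K_A = 109.02 − 3.28×39.5 = −20.54; K_B = 3.598 − 3.28×(1.32 + 28.6) = −94.5396.
Balance: K_A = K_B + 27.2×ρ, so ρ = (K_A − K_B)/27.2 = 73.9996/27.2 = 2.72 g/cm³.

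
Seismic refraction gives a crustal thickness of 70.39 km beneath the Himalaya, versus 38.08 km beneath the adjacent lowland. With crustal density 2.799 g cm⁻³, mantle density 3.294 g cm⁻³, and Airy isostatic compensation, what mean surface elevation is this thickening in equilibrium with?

Excess crust Δ = 70.39 km − 38.08 km = 32.31 km, split between elevation h and root r with h + r = Δ.
Airy balance ρ_c h = (ρ_m − ρ_c) r gives r = h ρ_c/(ρ_m − ρ_c), so h (1 + ρ_c/(ρ_m − ρ_c)) = Δ, i.e. h = Δ (ρ_m − ρ_c)/ρ_m.
h = 32.31 km × 0.495/3.294 = 4.86 km.

4.86 km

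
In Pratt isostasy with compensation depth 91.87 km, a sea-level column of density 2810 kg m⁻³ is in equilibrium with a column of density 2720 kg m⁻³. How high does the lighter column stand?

ρ_ref D = ρ (D + h) → h = D (ρ_ref − ρ)/ρ.
h = 91.87 km × (2810 − 2720)/2720 = 3.04 km.

3.04 km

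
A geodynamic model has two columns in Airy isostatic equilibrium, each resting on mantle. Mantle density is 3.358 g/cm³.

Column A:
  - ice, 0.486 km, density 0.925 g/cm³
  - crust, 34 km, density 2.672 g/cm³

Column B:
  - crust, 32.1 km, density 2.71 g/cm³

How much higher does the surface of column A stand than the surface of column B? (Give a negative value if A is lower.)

1.1 km

For any compensation level in the mantle, the mantle terms cancel and isostasy reduces to e = (Σt_A − Σt_B) − (Σ(ρt)_A − Σ(ρt)_B) / ρ_m.
Σt_A = 34.486 km; Σt_B = 32.1 km; Σ(ρt)_A = 91.29755; Σ(ρt)_B = 86.991 (in km·g/cm³).
e = (34.486 − 32.1) − (91.29755 − 86.991) / 3.358 = 1.1 km.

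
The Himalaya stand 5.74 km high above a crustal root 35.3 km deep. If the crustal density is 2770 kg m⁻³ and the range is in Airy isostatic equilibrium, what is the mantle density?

3220 kg m⁻³

Airy balance: ρ_c h = (ρ_m − ρ_c) r → ρ_m = ρ_c (1 + h/r).
ρ_m = 2770 × (1 + 5.74 km/35.3 km) = 3220 kg m⁻³.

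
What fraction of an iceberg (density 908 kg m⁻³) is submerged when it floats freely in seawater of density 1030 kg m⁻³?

0.882

Submerged fraction = ρ_obj/ρ_fluid = 908/1030 = 0.882.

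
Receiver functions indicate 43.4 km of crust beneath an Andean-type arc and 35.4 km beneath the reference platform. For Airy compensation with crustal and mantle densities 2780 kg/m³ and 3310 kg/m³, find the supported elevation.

1.28 km

Excess crust Δ = 43.4 km − 35.4 km = 8 km, split between elevation h and root r with h + r = Δ.
Airy balance ρ_c h = (ρ_m − ρ_c) r gives r = h ρ_c/(ρ_m − ρ_c), so h (1 + ρ_c/(ρ_m − ρ_c)) = Δ, i.e. h = Δ (ρ_m − ρ_c)/ρ_m.
h = 8 km × 530/3310 = 1.28 km.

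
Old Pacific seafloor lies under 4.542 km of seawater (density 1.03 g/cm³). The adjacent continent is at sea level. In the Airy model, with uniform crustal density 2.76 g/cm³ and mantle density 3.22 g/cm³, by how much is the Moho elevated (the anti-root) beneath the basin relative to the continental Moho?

17.1 km

Isostatic balance requires: replacing crust with seawater at the top is compensated by replacing crust with mantle at the base: d (ρ_c − ρ_w) = a (ρ_m − ρ_c).
a = d (ρ_c − ρ_w)/(ρ_m − ρ_c) = 4.542 km × 1.73/0.46 = 17.1 km.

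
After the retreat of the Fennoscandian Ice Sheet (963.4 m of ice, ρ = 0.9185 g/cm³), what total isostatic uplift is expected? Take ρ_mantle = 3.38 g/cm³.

Removing the load lets mantle flow back in; uplift u satisfies ρ_ice t = ρ_m u.
u = t ρ_ice/ρ_m = 963.4 m × 0.9185/3.38 = 262 m.

262 m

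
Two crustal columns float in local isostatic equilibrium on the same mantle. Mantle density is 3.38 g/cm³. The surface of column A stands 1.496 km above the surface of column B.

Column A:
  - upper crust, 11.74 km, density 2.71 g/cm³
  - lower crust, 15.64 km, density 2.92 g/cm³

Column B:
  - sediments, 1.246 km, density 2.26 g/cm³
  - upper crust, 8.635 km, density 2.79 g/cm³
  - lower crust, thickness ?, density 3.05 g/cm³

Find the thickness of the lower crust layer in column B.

10.6 km

Take the compensation level at the base of the deeper column (depth z_c below the surface of column A) and equate Σ ρ_i t_i down to z_c; mantle fills any gap and the z_c terms cancel.
Column A: 11.74×2.71 + 15.64×2.92 + (z_c − 27.38)×3.38
Column B: 1.496×0 + 1.246×2.26 + 8.635×2.79 + x×3.05 + (z_c − 1.496 − 9.881 − x)×3.38
The z_c×3.38 term appears on both sides and cancels. Collect the known terms of each column as K = Σ(ρt)_known − 3.38 × (depth of known layers): K_A = 77.4842 − 3.38×27.38 = −15.0602; K_B = 26.90761 − 3.38×(1.496 + 9.881) = −11.54665.
Balance: K_A = K_B − x×(3.38 − 3.05), so x = (K_B − K_A)/(3.38 − 3.05) = 3.51355/0.33 = 10.6 km.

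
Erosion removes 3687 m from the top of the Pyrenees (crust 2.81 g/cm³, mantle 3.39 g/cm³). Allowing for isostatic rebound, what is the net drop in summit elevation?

Rebound u = e ρ_c/ρ_m = 3687 m × 2.81/3.39 = 3056 m.
Net surface drop = e − u = 3687 m − 3056 m = e (ρ_m − ρ_c)/ρ_m = 631 m.

631 m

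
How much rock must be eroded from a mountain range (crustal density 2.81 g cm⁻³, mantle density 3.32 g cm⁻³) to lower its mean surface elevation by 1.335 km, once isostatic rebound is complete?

Net drop Δ = e − u = e − e ρ_c/ρ_m = e (ρ_m − ρ_c)/ρ_m.
e = Δ ρ_m/(ρ_m − ρ_c) = 1.335 km × 3.32/0.51 = 8.69 km.

8.69 km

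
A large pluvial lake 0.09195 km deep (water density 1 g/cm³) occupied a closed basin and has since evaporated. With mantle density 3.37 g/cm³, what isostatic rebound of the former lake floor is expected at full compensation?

0.0273 km

u = d ρ_w/ρ_m = 0.09195 km × 1/3.37 = 0.0273 km.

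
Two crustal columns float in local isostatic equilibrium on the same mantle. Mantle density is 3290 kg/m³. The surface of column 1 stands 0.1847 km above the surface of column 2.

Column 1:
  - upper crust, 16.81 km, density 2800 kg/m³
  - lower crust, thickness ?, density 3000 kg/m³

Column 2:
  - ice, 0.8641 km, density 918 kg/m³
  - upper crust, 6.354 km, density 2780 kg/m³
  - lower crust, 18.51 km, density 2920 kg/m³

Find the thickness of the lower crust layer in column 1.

Take the compensation level at the base of the deeper column (depth z_c below the surface of column 1) and equate Σ ρ_i t_i down to z_c; mantle fills any gap and the z_c terms cancel.
Column 1: 16.81×2800 + x×3000 + (z_c − 16.81 − x)×3290
Column 2: 0.1847×0 + 0.8641×918 + 6.354×2780 + 18.51×2920 + (z_c − 0.1847 − 25.7281)×3290
The z_c×3290 term appears on both sides and cancels. Collect the known terms of each column as K = Σ(ρt)_known − 3290 × (depth of known layers): K_1 = 47068 − 3290×16.81 = −8236.9; K_2 = 72506.5638 − 3290×(0.1847 + 25.7281) = −12746.5482.
Balance: K_1 − x×(3290 − 3000) = K_2, so x = (K_1 − K_2)/(3290 − 3000) = 4509.65/290 = 15.6 km.

15.6 km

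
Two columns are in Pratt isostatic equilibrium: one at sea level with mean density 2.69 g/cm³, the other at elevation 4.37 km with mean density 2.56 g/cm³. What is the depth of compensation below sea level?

ρ_ref D = ρ (D + h) → D (ρ_ref − ρ) = ρ h.
D = ρ h/(ρ_ref − ρ) = 2.56 × 4.37 km/(2.69 − 2.56) = 86.1 km.

86.1 km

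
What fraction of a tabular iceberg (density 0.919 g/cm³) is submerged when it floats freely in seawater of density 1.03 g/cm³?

89.2%

Submerged fraction = ρ_obj/ρ_fluid = 0.919/1.03 = 89.2%.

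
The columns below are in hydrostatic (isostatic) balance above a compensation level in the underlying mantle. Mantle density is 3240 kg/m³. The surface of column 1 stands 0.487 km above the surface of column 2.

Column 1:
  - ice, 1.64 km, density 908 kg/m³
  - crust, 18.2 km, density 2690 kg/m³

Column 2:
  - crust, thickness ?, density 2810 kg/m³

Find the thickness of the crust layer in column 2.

28.5 km

Take the compensation level at the base of the deeper column (depth z_c below the surface of column 1) and equate Σ ρ_i t_i down to z_c; mantle fills any gap and the z_c terms cancel.
Column 1: 1.64×908 + 18.2×2690 + (z_c − 19.84)×3240
Column 2: 0.487×0 + x×2810 + (z_c − 0.487 − 0 − x)×3240
The z_c×3240 term appears on both sides and cancels. Collect the known terms of each column as K = Σ(ρt)_known − 3240 × (depth of known layers): K_1 = 50447.12 − 3240×19.84 = −13834.48; K_2 = 0 − 3240×(0.487 + 0) = −1577.88.
Balance: K_1 = K_2 − x×(3240 − 2810), so x = (K_2 − K_1)/(3240 − 2810) = 12256.6/430 = 28.5 km.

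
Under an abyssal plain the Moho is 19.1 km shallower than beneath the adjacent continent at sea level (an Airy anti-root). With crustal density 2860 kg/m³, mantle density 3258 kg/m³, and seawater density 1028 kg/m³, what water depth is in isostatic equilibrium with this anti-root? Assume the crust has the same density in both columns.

Replacing a thickness d of crust by seawater at the top must be balanced by replacing crust with mantle at the base: d (ρ_c − ρ_w) = a (ρ_m − ρ_c).
d = a (ρ_m − ρ_c)/(ρ_c − ρ_w) = 19.1 km × 398/1832 = 4.15 km.

4.15 km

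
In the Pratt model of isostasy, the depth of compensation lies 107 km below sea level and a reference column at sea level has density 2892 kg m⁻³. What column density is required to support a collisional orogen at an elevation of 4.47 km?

Pratt balance: ρ_ref D = ρ (D + h).
ρ = ρ_ref D/(D + h) = 2892 × 107 km/(107 km + 4.47 km) = 2780 kg m⁻³.

2780 kg m⁻³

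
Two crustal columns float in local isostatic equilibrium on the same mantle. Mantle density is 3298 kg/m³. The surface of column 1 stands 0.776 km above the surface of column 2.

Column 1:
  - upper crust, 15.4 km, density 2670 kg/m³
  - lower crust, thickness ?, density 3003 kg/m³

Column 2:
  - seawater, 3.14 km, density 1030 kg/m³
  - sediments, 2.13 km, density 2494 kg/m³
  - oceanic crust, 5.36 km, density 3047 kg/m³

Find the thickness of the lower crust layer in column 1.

Take the compensation level at the base of the deeper column (depth z_c below the surface of column 1) and equate Σ ρ_i t_i down to z_c; mantle fills any gap and the z_c terms cancel.
Column 1: 15.4×2670 + x×3003 + (z_c − 15.4 − x)×3298
Column 2: 0.776×0 + 3.14×1030 + 2.13×2494 + 5.36×3047 + (z_c − 0.776 − 10.63)×3298
The z_c×3298 term appears on both sides and cancels. Collect the known terms of each column as K = Σ(ρt)_known − 3298 × (depth of known layers): K_1 = 41118 − 3298×15.4 = −9671.2; K_2 = 24878.34 − 3298×(0.776 + 10.63) = −12738.648.
Balance: K_1 − x×(3298 − 3003) = K_2, so x = (K_1 − K_2)/(3298 − 3003) = 3067.45/295 = 10.4 km.

10.4 km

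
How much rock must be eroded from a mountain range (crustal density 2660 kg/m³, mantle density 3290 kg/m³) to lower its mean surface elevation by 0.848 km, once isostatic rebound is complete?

Net drop Δ = e − u = e − e ρ_c/ρ_m = e (ρ_m − ρ_c)/ρ_m.
e = Δ ρ_m/(ρ_m − ρ_c) = 0.848 km × 3290/630 = 4.43 km.

4.43 km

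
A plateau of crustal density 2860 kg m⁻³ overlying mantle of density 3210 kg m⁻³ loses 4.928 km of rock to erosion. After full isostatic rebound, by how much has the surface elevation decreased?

0.537 km

Rebound u = e ρ_c/ρ_m = 4.928 km × 2860/3210 = 4.391 km.
Net surface drop = e − u = 4.928 km − 4.391 km = e (ρ_m − ρ_c)/ρ_m = 0.537 km.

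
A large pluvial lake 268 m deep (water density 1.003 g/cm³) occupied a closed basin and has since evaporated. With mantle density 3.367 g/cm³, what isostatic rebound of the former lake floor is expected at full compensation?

79.8 m

u = d ρ_w/ρ_m = 268 m × 1.003/3.367 = 79.8 m.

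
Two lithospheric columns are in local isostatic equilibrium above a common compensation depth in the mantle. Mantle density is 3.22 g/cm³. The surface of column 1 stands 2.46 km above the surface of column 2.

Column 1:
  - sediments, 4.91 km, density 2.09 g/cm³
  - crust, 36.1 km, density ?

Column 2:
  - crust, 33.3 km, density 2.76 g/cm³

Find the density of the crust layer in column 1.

2.73 g/cm³

Take the compensation level at the base of the deeper column (depth z_c below the surface of column 1) and equate Σ ρ_i t_i down to z_c; mantle fills any gap and the z_c terms cancel.
Column 1: 4.91×2.09 + 36.1×ρ + (z_c − 41.01)×3.22
Column 2: 2.46×0 + 33.3×2.76 + (z_c − 2.46 − 33.3)×3.22
The z_c×3.22 term appears on both sides and cancels. Collect the known terms of each column as K = Σ(ρt)_known − 3.22 × (depth of known layers): K_1 = 10.2619 − 3.22×41.01 = −121.7903; K_2 = 91.908 − 3.22×(2.46 + 33.3) = −23.2392.
Balance: K_1 + 36.1×ρ = K_2, so ρ = (K_2 − K_1)/36.1 = 98.5511/36.1 = 2.73 g/cm³.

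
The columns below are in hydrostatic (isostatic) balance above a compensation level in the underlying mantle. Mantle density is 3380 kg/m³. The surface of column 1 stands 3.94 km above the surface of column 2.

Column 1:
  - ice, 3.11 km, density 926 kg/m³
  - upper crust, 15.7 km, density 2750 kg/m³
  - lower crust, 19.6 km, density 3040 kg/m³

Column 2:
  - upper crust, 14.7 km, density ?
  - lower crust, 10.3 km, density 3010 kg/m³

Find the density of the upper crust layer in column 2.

2900 kg/m³

Take the compensation level at the base of the deeper column (depth z_c below the surface of column 1) and equate Σ ρ_i t_i down to z_c; mantle fills any gap and the z_c terms cancel.
Column 1: 3.11×926 + 15.7×2750 + 19.6×3040 + (z_c − 38.41)×3380
Column 2: 3.94×0 + 14.7×ρ + 10.3×3010 + (z_c − 3.94 − 25)×3380
The z_c×3380 term appears on both sides and cancels. Collect the known terms of each column as K = Σ(ρt)_known − 3380 × (depth of known layers): K_1 = 105638.86 − 3380×38.41 = −24186.94; K_2 = 31003 − 3380×(3.94 + 25) = −66814.2.
Balance: K_1 = K_2 + 14.7×ρ, so ρ = (K_1 − K_2)/14.7 = 42627.3/14.7 = 2900 kg/m³.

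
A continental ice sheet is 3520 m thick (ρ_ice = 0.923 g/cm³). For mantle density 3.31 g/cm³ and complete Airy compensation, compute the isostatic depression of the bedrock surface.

Isostatic balance requires: the ice load ρ_ice t is balanced by mantle displaced below, ρ_m s.
s = t ρ_ice / ρ_m = 3520 m × 0.923/3.31 = 982 m.

982 m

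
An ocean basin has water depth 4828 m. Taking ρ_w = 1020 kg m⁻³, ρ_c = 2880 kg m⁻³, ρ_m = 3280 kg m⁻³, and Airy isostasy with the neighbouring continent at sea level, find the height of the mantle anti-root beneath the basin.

In Airy isostatic equilibrium: replacing crust with seawater at the top is compensated by replacing crust with mantle at the base: d (ρ_c − ρ_w) = a (ρ_m − ρ_c).
a = d (ρ_c − ρ_w)/(ρ_m − ρ_c) = 4828 m × 1860/400 = 22500 m.

22500 m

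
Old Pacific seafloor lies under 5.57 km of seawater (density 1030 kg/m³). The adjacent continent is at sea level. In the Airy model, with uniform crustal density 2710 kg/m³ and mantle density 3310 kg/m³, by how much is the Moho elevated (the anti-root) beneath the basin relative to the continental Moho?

15.6 km

Isostatic balance requires: replacing crust with seawater at the top is compensated by replacing crust with mantle at the base: d (ρ_c − ρ_w) = a (ρ_m − ρ_c).
a = d (ρ_c − ρ_w)/(ρ_m − ρ_c) = 5.57 km × 1680/600 = 15.6 km.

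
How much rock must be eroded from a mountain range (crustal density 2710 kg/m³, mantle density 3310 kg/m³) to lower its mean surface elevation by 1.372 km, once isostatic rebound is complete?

7.57 km

Net drop Δ = e − u = e − e ρ_c/ρ_m = e (ρ_m − ρ_c)/ρ_m.
e = Δ ρ_m/(ρ_m − ρ_c) = 1.372 km × 3310/600 = 7.57 km.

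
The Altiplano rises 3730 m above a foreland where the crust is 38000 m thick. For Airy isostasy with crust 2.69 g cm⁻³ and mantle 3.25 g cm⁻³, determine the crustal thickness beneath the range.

Root depth r = h ρ_c / (ρ_m − ρ_c) = 3730 m × 2.69 / 0.56 = 17920 m.
Total thickness = T + h + r = 38000 m + 3730 m + 17920 m = 59600 m.

59600 m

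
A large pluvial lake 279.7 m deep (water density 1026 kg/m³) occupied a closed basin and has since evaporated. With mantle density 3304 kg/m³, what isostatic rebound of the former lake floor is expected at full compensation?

86.9 m

u = d ρ_w/ρ_m = 279.7 m × 1026/3304 = 86.9 m.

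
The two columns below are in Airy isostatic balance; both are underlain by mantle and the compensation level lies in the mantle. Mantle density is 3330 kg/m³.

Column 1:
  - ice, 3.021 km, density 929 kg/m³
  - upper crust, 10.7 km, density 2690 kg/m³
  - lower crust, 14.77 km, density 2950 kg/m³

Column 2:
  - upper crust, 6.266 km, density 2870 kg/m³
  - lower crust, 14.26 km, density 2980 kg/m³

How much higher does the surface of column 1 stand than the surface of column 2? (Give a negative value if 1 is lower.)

3.56 km

For any compensation level in the mantle, the mantle terms cancel and isostasy reduces to e = (Σt_1 − Σt_2) − (Σ(ρt)_1 − Σ(ρt)_2) / ρ_m.
Σt_1 = 28.491 km; Σt_2 = 20.526 km; Σ(ρt)_1 = 75161.009; Σ(ρt)_2 = 60478.22 (in km·kg/m³).
e = (28.491 − 20.526) − (75161.009 − 60478.22) / 3330 = 3.56 km.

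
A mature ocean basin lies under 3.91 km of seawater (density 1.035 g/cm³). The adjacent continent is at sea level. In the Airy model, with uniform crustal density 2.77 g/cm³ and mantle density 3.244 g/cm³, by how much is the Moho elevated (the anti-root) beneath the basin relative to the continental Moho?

Balancing pressure at the compensation depth: replacing crust with seawater at the top is compensated by replacing crust with mantle at the base: d (ρ_c − ρ_w) = a (ρ_m − ρ_c).
a = d (ρ_c − ρ_w)/(ρ_m − ρ_c) = 3.91 km × 1.735/0.474 = 14.3 km.

14.3 km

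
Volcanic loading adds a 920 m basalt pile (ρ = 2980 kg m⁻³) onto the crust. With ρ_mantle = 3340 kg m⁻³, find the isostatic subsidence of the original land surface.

Subaerial loading: s = t ρ_load / ρ_m.
s = 920 m × 2980/3340 = 821 m.

821 m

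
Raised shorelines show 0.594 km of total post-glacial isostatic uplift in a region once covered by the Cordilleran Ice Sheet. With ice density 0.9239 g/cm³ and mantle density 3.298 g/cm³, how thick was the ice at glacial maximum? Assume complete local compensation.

u = t ρ_ice/ρ_m → t = u ρ_m/ρ_ice = 0.594 km × 3.298/0.9239 = 2.12 km.

2.12 km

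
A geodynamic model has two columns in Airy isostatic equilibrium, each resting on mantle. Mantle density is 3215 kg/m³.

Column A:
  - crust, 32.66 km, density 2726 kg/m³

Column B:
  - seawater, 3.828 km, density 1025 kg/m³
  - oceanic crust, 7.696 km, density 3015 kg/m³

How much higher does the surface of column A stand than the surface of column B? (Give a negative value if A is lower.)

For any compensation level in the mantle, the mantle terms cancel and isostasy reduces to e = (Σt_A − Σt_B) − (Σ(ρt)_A − Σ(ρt)_B) / ρ_m.
Σt_A = 32.66 km; Σt_B = 11.524 km; Σ(ρt)_A = 89031.16; Σ(ρt)_B = 27127.14 (in km·kg/m³).
e = (32.66 − 11.524) − (89031.16 − 27127.14) / 3215 = 1.88 km.

1.88 km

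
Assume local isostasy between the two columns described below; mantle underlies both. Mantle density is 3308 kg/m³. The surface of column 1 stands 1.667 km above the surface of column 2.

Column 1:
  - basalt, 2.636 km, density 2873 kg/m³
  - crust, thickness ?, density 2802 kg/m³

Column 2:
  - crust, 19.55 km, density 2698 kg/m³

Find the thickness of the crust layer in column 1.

32.2 km

Take the compensation level at the base of the deeper column (depth z_c below the surface of column 1) and equate Σ ρ_i t_i down to z_c; mantle fills any gap and the z_c terms cancel.
Column 1: 2.636×2873 + x×2802 + (z_c − 2.636 − x)×3308
Column 2: 1.667×0 + 19.55×2698 + (z_c − 1.667 − 19.55)×3308
The z_c×3308 term appears on both sides and cancels. Collect the known terms of each column as K = Σ(ρt)_known − 3308 × (depth of known layers): K_1 = 7573.228 − 3308×2.636 = −1146.66; K_2 = 52745.9 − 3308×(1.667 + 19.55) = −17439.936.
Balance: K_1 − x×(3308 − 2802) = K_2, so x = (K_1 − K_2)/(3308 − 2802) = 16293.3/506 = 32.2 km.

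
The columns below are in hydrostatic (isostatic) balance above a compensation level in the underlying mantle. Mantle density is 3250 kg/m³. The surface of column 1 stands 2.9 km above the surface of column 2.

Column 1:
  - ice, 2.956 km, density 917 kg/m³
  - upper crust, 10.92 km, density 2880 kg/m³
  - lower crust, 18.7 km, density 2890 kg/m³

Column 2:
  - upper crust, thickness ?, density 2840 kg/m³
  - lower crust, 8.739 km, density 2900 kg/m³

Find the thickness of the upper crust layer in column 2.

Take the compensation level at the base of the deeper column (depth z_c below the surface of column 1) and equate Σ ρ_i t_i down to z_c; mantle fills any gap and the z_c terms cancel.
Column 1: 2.956×917 + 10.92×2880 + 18.7×2890 + (z_c − 32.576)×3250
Column 2: 2.9×0 + x×2840 + 8.739×2900 + (z_c − 2.9 − 8.739 − x)×3250
The z_c×3250 term appears on both sides and cancels. Collect the known terms of each column as K = Σ(ρt)_known − 3250 × (depth of known layers): K_1 = 88203.252 − 3250×32.576 = −17668.748; K_2 = 25343.1 − 3250×(2.9 + 8.739) = −12483.65.
Balance: K_1 = K_2 − x×(3250 − 2840), so x = (K_2 − K_1)/(3250 − 2840) = 5185.1/410 = 12.6 km.

12.6 km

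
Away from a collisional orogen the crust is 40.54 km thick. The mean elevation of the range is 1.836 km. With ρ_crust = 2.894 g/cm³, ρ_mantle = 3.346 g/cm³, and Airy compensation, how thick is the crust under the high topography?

Root depth r = h ρ_c / (ρ_m − ρ_c) = 1.836 km × 2.894 / 0.452 = 11.76 km.
Total thickness = T + h + r = 40.54 km + 1.836 km + 11.76 km = 54.1 km.

54.1 km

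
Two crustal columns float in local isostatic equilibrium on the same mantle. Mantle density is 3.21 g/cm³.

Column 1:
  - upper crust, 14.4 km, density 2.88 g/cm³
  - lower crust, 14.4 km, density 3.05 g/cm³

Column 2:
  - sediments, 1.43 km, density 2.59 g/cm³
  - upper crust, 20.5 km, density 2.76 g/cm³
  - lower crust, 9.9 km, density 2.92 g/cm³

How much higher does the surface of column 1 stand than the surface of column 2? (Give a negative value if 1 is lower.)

For any compensation level in the mantle, the mantle terms cancel and isostasy reduces to e = (Σt_1 − Σt_2) − (Σ(ρt)_1 − Σ(ρt)_2) / ρ_m.
Σt_1 = 28.8 km; Σt_2 = 31.83 km; Σ(ρt)_1 = 85.392; Σ(ρt)_2 = 89.1917 (in km·g/cm³).
e = (28.8 − 31.83) − (85.392 − 89.1917) / 3.21 = −1.85 km.

−1.85 km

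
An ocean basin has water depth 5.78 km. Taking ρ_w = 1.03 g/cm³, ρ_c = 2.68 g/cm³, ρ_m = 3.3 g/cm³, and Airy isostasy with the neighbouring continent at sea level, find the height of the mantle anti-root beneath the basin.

15.4 km

Isostatic balance requires: replacing crust with seawater at the top is compensated by replacing crust with mantle at the base: d (ρ_c − ρ_w) = a (ρ_m − ρ_c).
a = d (ρ_c − ρ_w)/(ρ_m − ρ_c) = 5.78 km × 1.65/0.62 = 15.4 km.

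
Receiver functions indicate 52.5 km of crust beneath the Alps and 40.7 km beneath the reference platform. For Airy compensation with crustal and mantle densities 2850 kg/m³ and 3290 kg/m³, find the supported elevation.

1.58 km

Excess crust Δ = 52.5 km − 40.7 km = 11.8 km, split between elevation h and root r with h + r = Δ.
Airy balance ρ_c h = (ρ_m − ρ_c) r gives r = h ρ_c/(ρ_m − ρ_c), so h (1 + ρ_c/(ρ_m − ρ_c)) = Δ, i.e. h = Δ (ρ_m − ρ_c)/ρ_m.
h = 11.8 km × 440/3290 = 1.58 km.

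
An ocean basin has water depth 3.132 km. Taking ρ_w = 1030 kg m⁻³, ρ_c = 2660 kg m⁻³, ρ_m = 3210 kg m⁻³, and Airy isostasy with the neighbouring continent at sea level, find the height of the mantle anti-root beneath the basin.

9.28 km

In Airy isostatic equilibrium: replacing crust with seawater at the top is compensated by replacing crust with mantle at the base: d (ρ_c − ρ_w) = a (ρ_m − ρ_c).
a = d (ρ_c − ρ_w)/(ρ_m − ρ_c) = 3.132 km × 1630/550 = 9.28 km.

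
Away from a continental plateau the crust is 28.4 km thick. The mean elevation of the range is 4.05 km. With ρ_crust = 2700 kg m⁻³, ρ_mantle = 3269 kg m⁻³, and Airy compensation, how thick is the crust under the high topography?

51.7 km

Root depth r = h ρ_c / (ρ_m − ρ_c) = 4.05 km × 2700 / 569 = 19.22 km.
Total thickness = T + h + r = 28.4 km + 4.05 km + 19.22 km = 51.7 km.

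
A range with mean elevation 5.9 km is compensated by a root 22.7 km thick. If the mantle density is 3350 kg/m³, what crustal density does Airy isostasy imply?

2660 kg/m³

ρ_c h = (ρ_m − ρ_c) r → ρ_c (h + r) = ρ_m r → ρ_c = ρ_m r / (h + r).
ρ_c = 3350 × 22.7 km / (5.9 km + 22.7 km) = 2660 kg/m³.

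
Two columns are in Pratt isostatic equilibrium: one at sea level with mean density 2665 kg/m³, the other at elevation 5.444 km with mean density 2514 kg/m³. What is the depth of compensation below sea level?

ρ_ref D = ρ (D + h) → D (ρ_ref − ρ) = ρ h.
D = ρ h/(ρ_ref − ρ) = 2514 × 5.444 km/(2665 − 2514) = 90.6 km.

90.6 km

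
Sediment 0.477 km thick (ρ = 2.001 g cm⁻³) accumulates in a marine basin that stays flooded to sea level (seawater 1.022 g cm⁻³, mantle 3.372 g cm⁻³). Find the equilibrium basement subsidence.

Submarine loading: the sediment displaces seawater, and the subsidence is in turn flooded, so s (ρ_m − ρ_w) = t (ρ_sed − ρ_w).
s = 0.477 km × (2.001 − 1.022) / (3.372 − 1.022) = 0.199 km.

0.199 km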